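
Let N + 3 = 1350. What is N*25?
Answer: 33675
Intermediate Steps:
N = 1347 (N = -3 + 1350 = 1347)
N*25 = 1347*25 = 33675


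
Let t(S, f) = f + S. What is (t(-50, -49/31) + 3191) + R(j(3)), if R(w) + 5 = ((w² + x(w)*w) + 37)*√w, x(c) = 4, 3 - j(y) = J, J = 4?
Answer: 97167/31 + 34*I ≈ 3134.4 + 34.0*I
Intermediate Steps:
j(y) = -1 (j(y) = 3 - 1*4 = 3 - 4 = -1)
R(w) = -5 + √w*(37 + w² + 4*w) (R(w) = -5 + ((w² + 4*w) + 37)*√w = -5 + (37 + w² + 4*w)*√w = -5 + √w*(37 + w² + 4*w))
t(S, f) = S + f
(t(-50, -49/31) + 3191) + R(j(3)) = ((-50 - 49/31) + 3191) + (-5 + (-1)^(5/2) + 4*(-1)^(3/2) + 37*√(-1)) = ((-50 - 49*1/31) + 3191) + (-5 + I + 4*(-I) + 37*I) = ((-50 - 49/31) + 3191) + (-5 + I - 4*I + 37*I) = (-1599/31 + 3191) + (-5 + 34*I) = 97322/31 + (-5 + 34*I) = 97167/31 + 34*I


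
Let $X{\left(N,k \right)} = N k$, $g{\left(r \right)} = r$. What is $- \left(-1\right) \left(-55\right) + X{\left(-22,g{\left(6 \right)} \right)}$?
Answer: $-187$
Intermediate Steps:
$- \left(-1\right) \left(-55\right) + X{\left(-22,g{\left(6 \right)} \right)} = - \left(-1\right) \left(-55\right) - 132 = \left(-1\right) 55 - 132 = -55 - 132 = -187$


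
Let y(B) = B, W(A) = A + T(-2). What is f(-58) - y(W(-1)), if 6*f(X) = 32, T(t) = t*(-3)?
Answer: ⅓ ≈ 0.33333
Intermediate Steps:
T(t) = -3*t
f(X) = 16/3 (f(X) = (⅙)*32 = 16/3)
W(A) = 6 + A (W(A) = A - 3*(-2) = A + 6 = 6 + A)
f(-58) - y(W(-1)) = 16/3 - (6 - 1) = 16/3 - 1*5 = 16/3 - 5 = ⅓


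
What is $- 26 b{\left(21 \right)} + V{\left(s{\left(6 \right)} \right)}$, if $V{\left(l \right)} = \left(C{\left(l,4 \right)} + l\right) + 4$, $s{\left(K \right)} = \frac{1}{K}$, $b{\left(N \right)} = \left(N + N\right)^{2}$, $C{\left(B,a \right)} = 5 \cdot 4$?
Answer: $- \frac{275039}{6} \approx -45840.0$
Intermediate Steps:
$C{\left(B,a \right)} = 20$
$b{\left(N \right)} = 4 N^{2}$ ($b{\left(N \right)} = \left(2 N\right)^{2} = 4 N^{2}$)
$V{\left(l \right)} = 24 + l$ ($V{\left(l \right)} = \left(20 + l\right) + 4 = 24 + l$)
$- 26 b{\left(21 \right)} + V{\left(s{\left(6 \right)} \right)} = - 26 \cdot 4 \cdot 21^{2} + \left(24 + \frac{1}{6}\right) = - 26 \cdot 4 \cdot 441 + \left(24 + \frac{1}{6}\right) = \left(-26\right) 1764 + \frac{145}{6} = -45864 + \frac{145}{6} = - \frac{275039}{6}$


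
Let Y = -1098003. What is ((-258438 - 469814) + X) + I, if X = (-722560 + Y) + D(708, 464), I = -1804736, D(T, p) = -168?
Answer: -4353719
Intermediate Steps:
X = -1820731 (X = (-722560 - 1098003) - 168 = -1820563 - 168 = -1820731)
((-258438 - 469814) + X) + I = ((-258438 - 469814) - 1820731) - 1804736 = (-728252 - 1820731) - 1804736 = -2548983 - 1804736 = -4353719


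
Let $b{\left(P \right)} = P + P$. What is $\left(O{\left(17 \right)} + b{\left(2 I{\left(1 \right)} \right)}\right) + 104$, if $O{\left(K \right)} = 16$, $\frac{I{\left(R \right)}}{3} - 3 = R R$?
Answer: $168$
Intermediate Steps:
$I{\left(R \right)} = 9 + 3 R^{2}$ ($I{\left(R \right)} = 9 + 3 R R = 9 + 3 R^{2}$)
$b{\left(P \right)} = 2 P$
$\left(O{\left(17 \right)} + b{\left(2 I{\left(1 \right)} \right)}\right) + 104 = \left(16 + 2 \cdot 2 \left(9 + 3 \cdot 1^{2}\right)\right) + 104 = \left(16 + 2 \cdot 2 \left(9 + 3 \cdot 1\right)\right) + 104 = \left(16 + 2 \cdot 2 \left(9 + 3\right)\right) + 104 = \left(16 + 2 \cdot 2 \cdot 12\right) + 104 = \left(16 + 2 \cdot 24\right) + 104 = \left(16 + 48\right) + 104 = 64 + 104 = 168$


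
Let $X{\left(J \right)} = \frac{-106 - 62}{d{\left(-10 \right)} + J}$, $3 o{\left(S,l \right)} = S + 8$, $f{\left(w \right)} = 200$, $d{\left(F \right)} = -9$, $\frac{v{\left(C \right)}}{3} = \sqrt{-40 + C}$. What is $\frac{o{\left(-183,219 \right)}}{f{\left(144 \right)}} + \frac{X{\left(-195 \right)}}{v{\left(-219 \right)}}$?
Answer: $- \frac{7}{24} - \frac{2 i \sqrt{259}}{1887} \approx -0.29167 - 0.017057 i$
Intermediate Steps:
$v{\left(C \right)} = 3 \sqrt{-40 + C}$
$o{\left(S,l \right)} = \frac{8}{3} + \frac{S}{3}$ ($o{\left(S,l \right)} = \frac{S + 8}{3} = \frac{8 + S}{3} = \frac{8}{3} + \frac{S}{3}$)
$X{\left(J \right)} = - \frac{168}{-9 + J}$ ($X{\left(J \right)} = \frac{-106 - 62}{-9 + J} = - \frac{168}{-9 + J}$)
$\frac{o{\left(-183,219 \right)}}{f{\left(144 \right)}} + \frac{X{\left(-195 \right)}}{v{\left(-219 \right)}} = \frac{\frac{8}{3} + \frac{1}{3} \left(-183\right)}{200} + \frac{\left(-168\right) \frac{1}{-9 - 195}}{3 \sqrt{-40 - 219}} = \left(\frac{8}{3} - 61\right) \frac{1}{200} + \frac{\left(-168\right) \frac{1}{-204}}{3 \sqrt{-259}} = \left(- \frac{175}{3}\right) \frac{1}{200} + \frac{\left(-168\right) \left(- \frac{1}{204}\right)}{3 i \sqrt{259}} = - \frac{7}{24} + \frac{14}{17 \cdot 3 i \sqrt{259}} = - \frac{7}{24} + \frac{14 \left(- \frac{i \sqrt{259}}{777}\right)}{17} = - \frac{7}{24} - \frac{2 i \sqrt{259}}{1887}$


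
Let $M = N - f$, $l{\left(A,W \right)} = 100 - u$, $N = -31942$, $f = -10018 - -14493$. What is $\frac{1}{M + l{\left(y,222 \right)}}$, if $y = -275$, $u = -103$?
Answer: $- \frac{1}{36214} \approx -2.7614 \cdot 10^{-5}$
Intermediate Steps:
$f = 4475$ ($f = -10018 + 14493 = 4475$)
$l{\left(A,W \right)} = 203$ ($l{\left(A,W \right)} = 100 - -103 = 100 + 103 = 203$)
$M = -36417$ ($M = -31942 - 4475 = -36417$)
$\frac{1}{M + l{\left(y,222 \right)}} = \frac{1}{-36417 + 203} = \frac{1}{-36214} = - \frac{1}{36214}$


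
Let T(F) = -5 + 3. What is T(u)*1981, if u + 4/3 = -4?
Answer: -3962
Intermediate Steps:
u = -16/3 (u = -4/3 - 4 = -16/3 ≈ -5.3333)
T(F) = -2
T(u)*1981 = -2*1981 = -3962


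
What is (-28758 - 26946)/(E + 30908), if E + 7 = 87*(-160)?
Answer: -55704/16981 ≈ -3.2804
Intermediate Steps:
E = -13927 (E = -7 + 87*(-160) = -7 - 13920 = -13927)
(-28758 - 26946)/(E + 30908) = (-28758 - 26946)/(-13927 + 30908) = -55704/16981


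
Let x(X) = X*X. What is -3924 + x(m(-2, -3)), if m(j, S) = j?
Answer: -3920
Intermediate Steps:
x(X) = X²
-3924 + x(m(-2, -3)) = -3924 + (-2)² = -3924 + 4 = -3920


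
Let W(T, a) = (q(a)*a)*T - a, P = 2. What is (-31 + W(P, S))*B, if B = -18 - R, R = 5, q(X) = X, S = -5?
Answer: -552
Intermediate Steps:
W(T, a) = -a + T*a² (W(T, a) = (a*a)*T - a = a²*T - a = T*a² - a = -a + T*a²)
B = -23 (B = -18 - 1*5 = -18 - 5 = -23)
(-31 + W(P, S))*B = (-31 - 5*(-1 + 2*(-5)))*(-23) = (-31 - 5*(-1 - 10))*(-23) = (-31 - 5*(-11))*(-23) = (-31 + 55)*(-23) = 24*(-23) = -552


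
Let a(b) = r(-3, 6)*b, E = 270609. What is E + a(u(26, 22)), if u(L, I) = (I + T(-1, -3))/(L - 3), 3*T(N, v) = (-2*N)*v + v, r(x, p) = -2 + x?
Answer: 6223912/23 ≈ 2.7061e+5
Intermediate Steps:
T(N, v) = v/3 - 2*N*v/3 (T(N, v) = ((-2*N)*v + v)/3 = (-2*N*v + v)/3 = (v - 2*N*v)/3 = v/3 - 2*N*v/3)
u(L, I) = (-3 + I)/(-3 + L) (u(L, I) = (I + (⅓)*(-3)*(1 - 2*(-1)))/(L - 3) = (I + (⅓)*(-3)*(1 + 2))/(-3 + L) = (I + (⅓)*(-3)*3)/(-3 + L) = (I - 3)/(-3 + L) = (-3 + I)/(-3 + L))
a(b) = -5*b (a(b) = (-2 - 3)*b = -5*b)
E + a(u(26, 22)) = 270609 - 5*(-3 + 22)/(-3 + 26) = 270609 - 5*19/23 = 270609 - 95/23 = 6223912/23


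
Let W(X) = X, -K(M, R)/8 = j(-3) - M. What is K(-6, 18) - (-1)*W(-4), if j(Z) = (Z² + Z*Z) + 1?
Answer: -204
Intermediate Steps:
j(Z) = 1 + 2*Z² (j(Z) = (Z² + Z²) + 1 = 2*Z² + 1 = 1 + 2*Z²)
K(M, R) = -152 + 8*M (K(M, R) = -8*((1 + 2*(-3)²) - M) = -8*((1 + 2*9) - M) = -8*((1 + 18) - M) = -8*(19 - M) = -152 + 8*M)
K(-6, 18) - (-1)*W(-4) = (-152 + 8*(-6)) - (-1)*(-4) = (-152 - 48) - 1*4 = -200 - 4 = -204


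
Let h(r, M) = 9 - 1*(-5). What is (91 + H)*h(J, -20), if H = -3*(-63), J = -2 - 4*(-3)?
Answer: 3920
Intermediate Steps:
J = 10 (J = -2 + 12 = 10)
h(r, M) = 14 (h(r, M) = 9 + 5 = 14)
H = 189
(91 + H)*h(J, -20) = (91 + 189)*14 = 280*14 = 3920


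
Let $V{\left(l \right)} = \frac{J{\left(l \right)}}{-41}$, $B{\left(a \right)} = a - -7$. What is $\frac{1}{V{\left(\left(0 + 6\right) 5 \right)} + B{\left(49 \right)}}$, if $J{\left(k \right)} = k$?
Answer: $\frac{41}{2266} \approx 0.018094$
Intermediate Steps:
$B{\left(a \right)} = 7 + a$ ($B{\left(a \right)} = a + 7 = 7 + a$)
$V{\left(l \right)} = - \frac{l}{41}$ ($V{\left(l \right)} = \frac{l}{-41} = l \left(- \frac{1}{41}\right) = - \frac{l}{41}$)
$\frac{1}{V{\left(\left(0 + 6\right) 5 \right)} + B{\left(49 \right)}} = \frac{1}{- \frac{\left(0 + 6\right) 5}{41} + \left(7 + 49\right)} = \frac{1}{- \frac{6 \cdot 5}{41} + 56} = \frac{1}{\left(- \frac{1}{41}\right) 30 + 56} = \frac{1}{- \frac{30}{41} + 56} = \frac{1}{\frac{2266}{41}} = \frac{41}{2266}$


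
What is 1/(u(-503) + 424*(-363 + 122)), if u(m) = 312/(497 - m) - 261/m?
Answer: -62875/6424766758 ≈ -9.7864e-6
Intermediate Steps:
u(m) = -261/m + 312/(497 - m)
1/(u(-503) + 424*(-363 + 122)) = 1/(3*(43239 - 191*(-503))/(-503*(-497 - 503)) + 424*(-363 + 122)) = 1/(3*(-1/503)*(43239 + 96073)/(-1000) + 424*(-241)) = 1/(3*(-1/503)*(-1/1000)*139312 - 102184) = 1/(52242/62875 - 102184) = 1/(-6424766758/62875) = -62875/6424766758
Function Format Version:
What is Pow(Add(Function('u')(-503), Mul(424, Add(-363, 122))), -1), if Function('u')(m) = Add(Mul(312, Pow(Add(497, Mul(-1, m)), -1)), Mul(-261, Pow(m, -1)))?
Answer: Rational(-62875, 6424766758) ≈ -9.7864e-6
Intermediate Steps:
Function('u')(m) = Add(Mul(-261, Pow(m, -1)), Mul(312, Pow(Add(497, Mul(-1, m)), -1)))
Pow(Add(Function('u')(-503), Mul(424, Add(-363, 122))), -1) = Pow(Add(Mul(3, Pow(-503, -1), Pow(Add(-497, -503), -1), Add(43239, Mul(-191, -503))), Mul(424, Add(-363, 122))), -1) = Pow(Add(Mul(3, Rational(-1, 503), Pow(-1000, -1), Add(43239, 96073)), Mul(424, -241)), -1) = Pow(Add(Mul(3, Rational(-1, 503), Rational(-1, 1000), 139312), -102184), -1) = Pow(Add(Rational(52242, 62875), -102184), -1) = Pow(Rational(-6424766758, 62875), -1) = Rational(-62875, 6424766758)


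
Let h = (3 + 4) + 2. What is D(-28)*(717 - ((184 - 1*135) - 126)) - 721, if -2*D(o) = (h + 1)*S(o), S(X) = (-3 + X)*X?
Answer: -3446681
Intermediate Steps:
h = 9 (h = 7 + 2 = 9)
S(X) = X*(-3 + X)
D(o) = -5*o*(-3 + o) (D(o) = -(9 + 1)*o*(-3 + o)/2 = -5*o*(-3 + o))
D(-28)*(717 - ((184 - 1*135) - 126)) - 721 = (5*(-28)*(3 - 1*(-28)))*(717 - ((184 - 1*135) - 126)) - 721 = (5*(-28)*(3 + 28))*(717 - ((184 - 135) - 126)) - 721 = (5*(-28)*31)*(717 - (49 - 126)) - 721 = -4340*(717 - 1*(-77)) - 721 = -4340*(717 + 77) - 721 = -4340*794 - 721 = -3445960 - 721 = -3446681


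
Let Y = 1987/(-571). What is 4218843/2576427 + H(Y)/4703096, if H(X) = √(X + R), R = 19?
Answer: 1406281/858809 + √5060202/2685467816 ≈ 1.6375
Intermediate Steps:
Y = -1987/571 (Y = 1987*(-1/571) = -1987/571 ≈ -3.4799)
H(X) = √(19 + X) (H(X) = √(X + 19) = √(19 + X))
4218843/2576427 + H(Y)/4703096 = 4218843/2576427 + √(19 - 1987/571)/4703096 = 4218843*(1/2576427) + √(8862/571)*(1/4703096) = 1406281/858809 + (√5060202/571)*(1/4703096) = 1406281/858809 + √5060202/2685467816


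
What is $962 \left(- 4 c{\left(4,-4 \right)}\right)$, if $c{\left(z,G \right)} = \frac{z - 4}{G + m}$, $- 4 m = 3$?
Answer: $0$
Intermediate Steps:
$m = - \frac{3}{4}$ ($m = \left(- \frac{1}{4}\right) 3 = - \frac{3}{4} \approx -0.75$)
$c{\left(z,G \right)} = \frac{-4 + z}{- \frac{3}{4} + G}$ ($c{\left(z,G \right)} = \frac{z - 4}{G - \frac{3}{4}} = \frac{-4 + z}{- \frac{3}{4} + G}$)
$962 \left(- 4 c{\left(4,-4 \right)}\right) = 962 \left(- 4 \frac{4 \left(-4 + 4\right)}{-3 + 4 \left(-4\right)}\right) = 962 \left(- 4 \cdot 4 \frac{1}{-3 - 16} \cdot 0\right) = 962 \left(- 4 \cdot 4 \frac{1}{-19} \cdot 0\right) = 962 \left(- 4 \cdot 4 \left(- \frac{1}{19}\right) 0\right) = 962 \left(\left(-4\right) 0\right) = 962 \cdot 0 = 0$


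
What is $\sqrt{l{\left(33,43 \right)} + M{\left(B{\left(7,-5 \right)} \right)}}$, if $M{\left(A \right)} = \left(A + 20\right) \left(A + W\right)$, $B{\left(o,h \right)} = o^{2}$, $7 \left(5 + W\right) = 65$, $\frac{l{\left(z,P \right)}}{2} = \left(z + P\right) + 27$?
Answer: $\frac{\sqrt{190253}}{7} \approx 62.311$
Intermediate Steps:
$l{\left(z,P \right)} = 54 + 2 P + 2 z$ ($l{\left(z,P \right)} = 2 \left(\left(z + P\right) + 27\right) = 2 \left(\left(P + z\right) + 27\right) = 2 \left(27 + P + z\right) = 54 + 2 P + 2 z$)
$W = \frac{30}{7}$ ($W = -5 + \frac{1}{7} \cdot 65 = -5 + \frac{65}{7} = \frac{30}{7} \approx 4.2857$)
$M{\left(A \right)} = \left(20 + A\right) \left(\frac{30}{7} + A\right)$ ($M{\left(A \right)} = \left(A + 20\right) \left(A + \frac{30}{7}\right) = \left(20 + A\right) \left(\frac{30}{7} + A\right)$)
$\sqrt{l{\left(33,43 \right)} + M{\left(B{\left(7,-5 \right)} \right)}} = \sqrt{\left(54 + 2 \cdot 43 + 2 \cdot 33\right) + \left(\frac{600}{7} + \left(7^{2}\right)^{2} + \frac{170 \cdot 7^{2}}{7}\right)} = \sqrt{\left(54 + 86 + 66\right) + \left(\frac{600}{7} + 49^{2} + \frac{170}{7} \cdot 49\right)} = \sqrt{206 + \left(\frac{600}{7} + 2401 + 1190\right)} = \sqrt{206 + \frac{25737}{7}} = \sqrt{\frac{27179}{7}} = \frac{\sqrt{190253}}{7}$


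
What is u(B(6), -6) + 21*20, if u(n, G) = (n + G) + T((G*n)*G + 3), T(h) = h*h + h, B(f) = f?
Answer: 48600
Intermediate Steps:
T(h) = h + h² (T(h) = h² + h = h + h²)
u(n, G) = G + n + (3 + n*G²)*(4 + n*G²) (u(n, G) = (n + G) + ((G*n)*G + 3)*(1 + ((G*n)*G + 3)) = (G + n) + (n*G² + 3)*(1 + (n*G² + 3)) = (G + n) + (3 + n*G²)*(1 + (3 + n*G²)) = (G + n) + (3 + n*G²)*(4 + n*G²) = G + n + (3 + n*G²)*(4 + n*G²))
u(B(6), -6) + 21*20 = (-6 + 6 + (3 + 6*(-6)²)*(4 + 6*(-6)²)) + 21*20 = (-6 + 6 + (3 + 6*36)*(4 + 6*36)) + 420 = (-6 + 6 + (3 + 216)*(4 + 216)) + 420 = (-6 + 6 + 219*220) + 420 = (-6 + 6 + 48180) + 420 = 48180 + 420 = 48600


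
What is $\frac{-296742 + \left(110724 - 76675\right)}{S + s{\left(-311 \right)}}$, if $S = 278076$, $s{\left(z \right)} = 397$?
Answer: $- \frac{262693}{278473} \approx -0.94333$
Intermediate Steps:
$\frac{-296742 + \left(110724 - 76675\right)}{S + s{\left(-311 \right)}} = \frac{-296742 + \left(110724 - 76675\right)}{278076 + 397} = \frac{-296742 + 34049}{278473} = \left(-262693\right) \frac{1}{278473} = - \frac{262693}{278473}$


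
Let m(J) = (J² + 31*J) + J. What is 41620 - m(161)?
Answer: 10547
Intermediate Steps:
m(J) = J² + 32*J
41620 - m(161) = 41620 - 161*(32 + 161) = 41620 - 161*193 = 41620 - 1*31073 = 41620 - 31073 = 10547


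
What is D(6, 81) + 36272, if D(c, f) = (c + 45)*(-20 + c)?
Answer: 35558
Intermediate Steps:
D(c, f) = (-20 + c)*(45 + c) (D(c, f) = (45 + c)*(-20 + c) = (-20 + c)*(45 + c))
D(6, 81) + 36272 = (-900 + 6² + 25*6) + 36272 = (-900 + 36 + 150) + 36272 = -714 + 36272 = 35558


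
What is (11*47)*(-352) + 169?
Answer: -181815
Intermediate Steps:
(11*47)*(-352) + 169 = 517*(-352) + 169 = -181984 + 169 = -181815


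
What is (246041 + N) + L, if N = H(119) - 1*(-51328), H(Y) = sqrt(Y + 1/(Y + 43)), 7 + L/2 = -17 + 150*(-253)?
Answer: 221421 + sqrt(38558)/18 ≈ 2.2143e+5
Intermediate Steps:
L = -75948 (L = -14 + 2*(-17 + 150*(-253)) = -14 + 2*(-17 - 37950) = -14 + 2*(-37967) = -14 - 75934 = -75948)
H(Y) = sqrt(Y + 1/(43 + Y))
N = 51328 + sqrt(38558)/18 (N = sqrt((1 + 119*(43 + 119))/(43 + 119)) - 1*(-51328) = sqrt((1 + 119*162)/162) + 51328 = sqrt((1 + 19278)/162) + 51328 = sqrt((1/162)*19279) + 51328 = sqrt(19279/162) + 51328 = sqrt(38558)/18 + 51328 = 51328 + sqrt(38558)/18 ≈ 51339.)
(246041 + N) + L = (246041 + (51328 + sqrt(38558)/18)) - 75948 = (297369 + sqrt(38558)/18) - 75948 = 221421 + sqrt(38558)/18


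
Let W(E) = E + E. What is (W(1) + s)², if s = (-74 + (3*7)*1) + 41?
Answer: 100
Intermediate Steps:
s = -12 (s = (-74 + 21*1) + 41 = (-74 + 21) + 41 = -53 + 41 = -12)
W(E) = 2*E
(W(1) + s)² = (2*1 - 12)² = (2 - 12)² = (-10)² = 100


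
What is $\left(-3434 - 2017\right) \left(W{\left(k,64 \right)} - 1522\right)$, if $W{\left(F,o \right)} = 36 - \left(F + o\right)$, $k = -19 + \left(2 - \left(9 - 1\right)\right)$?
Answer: $8312775$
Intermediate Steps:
$k = -25$ ($k = -19 + \left(2 - \left(9 - 1\right)\right) = -19 + \left(2 - 8\right) = -19 - 6 = -25$)
$W{\left(F,o \right)} = 36 - F - o$ ($W{\left(F,o \right)} = 36 - \left(F + o\right) = 36 - F - o$)
$\left(-3434 - 2017\right) \left(W{\left(k,64 \right)} - 1522\right) = \left(-3434 - 2017\right) \left(\left(36 - -25 - 64\right) - 1522\right) = - 5451 \left(\left(36 + 25 - 64\right) - 1522\right) = - 5451 \left(-3 - 1522\right) = \left(-5451\right) \left(-1525\right) = 8312775$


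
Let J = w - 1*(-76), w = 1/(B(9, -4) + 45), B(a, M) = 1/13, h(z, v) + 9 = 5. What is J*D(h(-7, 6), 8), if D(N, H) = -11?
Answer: -490039/586 ≈ -836.24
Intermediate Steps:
h(z, v) = -4 (h(z, v) = -9 + 5 = -4)
B(a, M) = 1/13
w = 13/586 (w = 1/(1/13 + 45) = 1/(586/13) = 13/586 ≈ 0.022184)
J = 44549/586 (J = 13/586 - 1*(-76) = 13/586 + 76 = 44549/586 ≈ 76.022)
J*D(h(-7, 6), 8) = (44549/586)*(-11) = -490039/586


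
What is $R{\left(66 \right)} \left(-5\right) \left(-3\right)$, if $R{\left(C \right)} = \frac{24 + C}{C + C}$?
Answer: $\frac{225}{22} \approx 10.227$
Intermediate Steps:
$R{\left(C \right)} = \frac{24 + C}{2 C}$
$R{\left(66 \right)} \left(-5\right) \left(-3\right) = \frac{24 + 66}{2 \cdot 66} \left(-5\right) \left(-3\right) = \frac{1}{2} \cdot \frac{1}{66} \cdot 90 \left(-5\right) \left(-3\right) = \frac{15}{22} \left(-5\right) \left(-3\right) = \left(- \frac{75}{22}\right) \left(-3\right) = \frac{225}{22}$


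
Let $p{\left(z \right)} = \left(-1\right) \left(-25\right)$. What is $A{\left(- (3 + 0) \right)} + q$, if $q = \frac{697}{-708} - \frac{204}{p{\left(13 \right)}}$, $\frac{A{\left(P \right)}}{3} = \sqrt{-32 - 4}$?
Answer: $- \frac{161857}{17700} + 18 i \approx -9.1445 + 18.0 i$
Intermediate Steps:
$A{\left(P \right)} = 18 i$ ($A{\left(P \right)} = 3 \sqrt{-32 - 4} = 3 \sqrt{-36} = 3 \cdot 6 i = 18 i$)
$p{\left(z \right)} = 25$
$q = - \frac{161857}{17700}$ ($q = \frac{697}{-708} - \frac{204}{25} = 697 \left(- \frac{1}{708}\right) - \frac{204}{25} = - \frac{697}{708} - \frac{204}{25} = - \frac{161857}{17700} \approx -9.1445$)
$A{\left(- (3 + 0) \right)} + q = 18 i - \frac{161857}{17700} = - \frac{161857}{17700} + 18 i$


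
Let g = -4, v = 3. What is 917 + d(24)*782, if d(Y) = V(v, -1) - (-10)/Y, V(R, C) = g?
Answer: -11311/6 ≈ -1885.2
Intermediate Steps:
V(R, C) = -4
d(Y) = -4 + 10/Y (d(Y) = -4 - (-10)/Y = -4 + 10/Y)
917 + d(24)*782 = 917 + (-4 + 10/24)*782 = 917 + (-4 + 10*(1/24))*782 = 917 + (-4 + 5/12)*782 = 917 - 43/12*782 = 917 - 16813/6 = -11311/6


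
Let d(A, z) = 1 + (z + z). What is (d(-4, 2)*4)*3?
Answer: 60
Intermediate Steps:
d(A, z) = 1 + 2*z
(d(-4, 2)*4)*3 = ((1 + 2*2)*4)*3 = ((1 + 4)*4)*3 = (5*4)*3 = 20*3 = 60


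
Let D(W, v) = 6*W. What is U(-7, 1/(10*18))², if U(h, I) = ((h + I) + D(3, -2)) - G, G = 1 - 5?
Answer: 7295401/32400 ≈ 225.17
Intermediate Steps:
G = -4
U(h, I) = 22 + I + h (U(h, I) = ((h + I) + 6*3) - 1*(-4) = ((I + h) + 18) + 4 = (18 + I + h) + 4 = 22 + I + h)
U(-7, 1/(10*18))² = (22 + 1/(10*18) - 7)² = (22 + (⅒)*(1/18) - 7)² = (22 + 1/180 - 7)² = (2701/180)² = 7295401/32400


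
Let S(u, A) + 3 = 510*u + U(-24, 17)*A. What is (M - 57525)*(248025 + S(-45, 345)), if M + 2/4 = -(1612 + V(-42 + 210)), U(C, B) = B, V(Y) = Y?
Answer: -27391668507/2 ≈ -1.3696e+10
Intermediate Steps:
M = -3561/2 (M = -½ - (1612 + (-42 + 210)) = -½ - (1612 + 168) = -½ - 1*1780 = -½ - 1780 = -3561/2 ≈ -1780.5)
S(u, A) = -3 + 17*A + 510*u (S(u, A) = -3 + (510*u + 17*A) = -3 + (17*A + 510*u) = -3 + 17*A + 510*u)
(M - 57525)*(248025 + S(-45, 345)) = (-3561/2 - 57525)*(248025 + (-3 + 17*345 + 510*(-45))) = -118611*(248025 + (-3 + 5865 - 22950))/2 = -118611*(248025 - 17088)/2 = -118611/2*230937 = -27391668507/2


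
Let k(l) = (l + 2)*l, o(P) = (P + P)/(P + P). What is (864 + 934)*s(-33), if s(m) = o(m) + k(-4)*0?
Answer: 1798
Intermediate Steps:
o(P) = 1 (o(P) = (2*P)/((2*P)) = (2*P)*(1/(2*P)) = 1)
k(l) = l*(2 + l) (k(l) = (2 + l)*l = l*(2 + l))
s(m) = 1 (s(m) = 1 - 4*(2 - 4)*0 = 1 - 4*(-2)*0 = 1 + 8*0 = 1 + 0 = 1)
(864 + 934)*s(-33) = (864 + 934)*1 = 1798*1 = 1798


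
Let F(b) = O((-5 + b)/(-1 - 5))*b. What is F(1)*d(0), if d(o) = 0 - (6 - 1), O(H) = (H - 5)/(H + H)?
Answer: 65/4 ≈ 16.250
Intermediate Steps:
O(H) = (-5 + H)/(2*H) (O(H) = (-5 + H)/((2*H)) = (-5 + H)*(1/(2*H)) = (-5 + H)/(2*H))
F(b) = b*(-25/6 - b/6)/(2*(⅚ - b/6)) (F(b) = ((-5 + (-5 + b)/(-1 - 5))/(2*(((-5 + b)/(-1 - 5)))))*b = ((-5 + (-5 + b)/(-6))/(2*(((-5 + b)/(-6)))))*b = ((-5 + (-5 + b)*(-⅙))/(2*(((-5 + b)*(-⅙)))))*b = ((-5 + (⅚ - b/6))/(2*(⅚ - b/6)))*b = ((-25/6 - b/6)/(2*(⅚ - b/6)))*b = b*(-25/6 - b/6)/(2*(⅚ - b/6)))
d(o) = -5 (d(o) = 0 - 1*5 = 0 - 5 = -5)
F(1)*d(0) = ((½)*1*(25 + 1)/(-5 + 1))*(-5) = ((½)*1*26/(-4))*(-5) = ((½)*1*(-¼)*26)*(-5) = -13/4*(-5) = 65/4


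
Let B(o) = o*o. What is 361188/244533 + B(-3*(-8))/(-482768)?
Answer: 3629774112/2459431403 ≈ 1.4759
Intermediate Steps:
B(o) = o²
361188/244533 + B(-3*(-8))/(-482768) = 361188/244533 + (-3*(-8))²/(-482768) = 361188*(1/244533) + 24²*(-1/482768) = 120396/81511 + 576*(-1/482768) = 120396/81511 - 36/30173 = 3629774112/2459431403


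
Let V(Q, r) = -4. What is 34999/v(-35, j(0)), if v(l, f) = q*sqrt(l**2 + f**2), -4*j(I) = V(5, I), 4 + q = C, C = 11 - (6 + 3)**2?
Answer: -34999*sqrt(1226)/90724 ≈ -13.508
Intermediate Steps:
C = -70 (C = 11 - 1*9**2 = 11 - 1*81 = 11 - 81 = -70)
q = -74 (q = -4 - 70 = -74)
j(I) = 1 (j(I) = -1/4*(-4) = 1)
v(l, f) = -74*sqrt(f**2 + l**2) (v(l, f) = -74*sqrt(l**2 + f**2) = -74*sqrt(f**2 + l**2))
34999/v(-35, j(0)) = 34999/((-74*sqrt(1**2 + (-35)**2))) = 34999/((-74*sqrt(1 + 1225))) = 34999/((-74*sqrt(1226))) = 34999*(-sqrt(1226)/90724) = -34999*sqrt(1226)/90724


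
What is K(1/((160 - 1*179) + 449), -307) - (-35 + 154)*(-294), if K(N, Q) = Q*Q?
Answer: 129235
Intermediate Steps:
K(N, Q) = Q**2
K(1/((160 - 1*179) + 449), -307) - (-35 + 154)*(-294) = (-307)**2 - (-35 + 154)*(-294) = 94249 - 119*(-294) = 94249 - 1*(-34986) = 94249 + 34986 = 129235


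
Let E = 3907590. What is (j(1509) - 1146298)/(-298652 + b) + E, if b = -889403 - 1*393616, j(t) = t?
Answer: 6180522927679/1581671 ≈ 3.9076e+6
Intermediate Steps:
b = -1283019 (b = -889403 - 393616 = -1283019)
(j(1509) - 1146298)/(-298652 + b) + E = (1509 - 1146298)/(-298652 - 1283019) + 3907590 = -1144789/(-1581671) + 3907590 = -1144789*(-1/1581671) + 3907590 = 1144789/1581671 + 3907590 = 6180522927679/1581671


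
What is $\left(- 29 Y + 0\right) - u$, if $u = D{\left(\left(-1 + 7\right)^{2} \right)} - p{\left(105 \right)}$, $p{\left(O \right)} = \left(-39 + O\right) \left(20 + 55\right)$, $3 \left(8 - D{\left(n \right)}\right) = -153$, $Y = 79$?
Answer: $2600$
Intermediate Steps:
$D{\left(n \right)} = 59$ ($D{\left(n \right)} = 8 - -51 = 8 + 51 = 59$)
$p{\left(O \right)} = -2925 + 75 O$ ($p{\left(O \right)} = \left(-39 + O\right) 75 = -2925 + 75 O$)
$u = -4891$ ($u = 59 - \left(-2925 + 75 \cdot 105\right) = 59 - \left(-2925 + 7875\right) = 59 - 4950 = -4891$)
$\left(- 29 Y + 0\right) - u = \left(\left(-29\right) 79 + 0\right) - -4891 = \left(-2291 + 0\right) + 4891 = -2291 + 4891 = 2600$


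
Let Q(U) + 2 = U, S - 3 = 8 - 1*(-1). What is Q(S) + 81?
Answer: 91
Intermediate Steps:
S = 12 (S = 3 + (8 - 1*(-1)) = 3 + (8 + 1) = 3 + 9 = 12)
Q(U) = -2 + U
Q(S) + 81 = (-2 + 12) + 81 = 10 + 81 = 91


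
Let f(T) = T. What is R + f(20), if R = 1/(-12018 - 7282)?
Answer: 385999/19300 ≈ 20.000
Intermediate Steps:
R = -1/19300 (R = 1/(-19300) = -1/19300 ≈ -5.1813e-5)
R + f(20) = -1/19300 + 20 = 385999/19300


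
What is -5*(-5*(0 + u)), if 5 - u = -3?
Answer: 200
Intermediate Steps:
u = 8 (u = 5 - 1*(-3) = 5 + 3 = 8)
-5*(-5*(0 + u)) = -5*(-5*(0 + 8)) = -5*(-5*8) = -5*(-40) = -1*(-200) = 200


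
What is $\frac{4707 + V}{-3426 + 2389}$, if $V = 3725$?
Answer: $- \frac{496}{61} \approx -8.1311$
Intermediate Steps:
$\frac{4707 + V}{-3426 + 2389} = \frac{4707 + 3725}{-3426 + 2389} = \frac{8432}{-1037} = 8432 \left(- \frac{1}{1037}\right) = - \frac{496}{61}$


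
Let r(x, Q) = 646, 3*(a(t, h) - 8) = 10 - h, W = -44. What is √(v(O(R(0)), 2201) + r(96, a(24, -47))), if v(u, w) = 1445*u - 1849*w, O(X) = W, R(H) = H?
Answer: I*√4132583 ≈ 2032.9*I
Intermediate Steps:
a(t, h) = 34/3 - h/3 (a(t, h) = 8 + (10 - h)/3 = 8 + (10/3 - h/3) = 34/3 - h/3)
O(X) = -44
v(u, w) = -1849*w + 1445*u
√(v(O(R(0)), 2201) + r(96, a(24, -47))) = √((-1849*2201 + 1445*(-44)) + 646) = √((-4069649 - 63580) + 646) = √(-4133229 + 646) = √(-4132583) = I*√4132583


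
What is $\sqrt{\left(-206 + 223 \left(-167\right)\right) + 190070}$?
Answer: $\sqrt{152623} \approx 390.67$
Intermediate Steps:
$\sqrt{\left(-206 + 223 \left(-167\right)\right) + 190070} = \sqrt{\left(-206 - 37241\right) + 190070} = \sqrt{-37447 + 190070} = \sqrt{152623}$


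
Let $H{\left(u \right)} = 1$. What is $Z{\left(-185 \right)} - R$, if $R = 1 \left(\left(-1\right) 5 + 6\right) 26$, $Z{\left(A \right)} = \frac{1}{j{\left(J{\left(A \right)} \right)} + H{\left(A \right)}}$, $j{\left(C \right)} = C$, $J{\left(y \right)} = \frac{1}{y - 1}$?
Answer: $- \frac{4624}{185} \approx -24.995$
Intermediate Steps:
$J{\left(y \right)} = \frac{1}{-1 + y}$
$Z{\left(A \right)} = \frac{1}{1 + \frac{1}{-1 + A}}$ ($Z{\left(A \right)} = \frac{1}{\frac{1}{-1 + A} + 1} = \frac{1}{1 + \frac{1}{-1 + A}}$)
$R = 26$ ($R = 1 \left(-5 + 6\right) 26 = 1 \cdot 1 \cdot 26 = 1 \cdot 26 = 26$)
$Z{\left(-185 \right)} - R = \frac{-1 - 185}{-185} - 26 = \left(- \frac{1}{185}\right) \left(-186\right) - 26 = \frac{186}{185} - 26 = - \frac{4624}{185}$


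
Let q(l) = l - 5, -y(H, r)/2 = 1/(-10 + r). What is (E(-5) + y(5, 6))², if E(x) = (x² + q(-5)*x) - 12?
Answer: 16129/4 ≈ 4032.3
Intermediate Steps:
y(H, r) = -2/(-10 + r)
q(l) = -5 + l
E(x) = -12 + x² - 10*x (E(x) = (x² + (-5 - 5)*x) - 12 = (x² - 10*x) - 12 = -12 + x² - 10*x)
(E(-5) + y(5, 6))² = ((-12 + (-5)² - 10*(-5)) - 2/(-10 + 6))² = ((-12 + 25 + 50) - 2/(-4))² = (63 - 2*(-¼))² = (63 + ½)² = (127/2)² = 16129/4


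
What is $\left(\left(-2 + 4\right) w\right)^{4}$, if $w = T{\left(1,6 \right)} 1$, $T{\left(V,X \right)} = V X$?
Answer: $20736$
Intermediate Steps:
$w = 6$ ($w = 1 \cdot 6 \cdot 1 = 6 \cdot 1 = 6$)
$\left(\left(-2 + 4\right) w\right)^{4} = \left(\left(-2 + 4\right) 6\right)^{4} = \left(2 \cdot 6\right)^{4} = 12^{4} = 20736$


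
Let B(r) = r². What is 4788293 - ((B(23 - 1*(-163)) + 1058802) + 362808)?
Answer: 3332087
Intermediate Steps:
4788293 - ((B(23 - 1*(-163)) + 1058802) + 362808) = 4788293 - (((23 - 1*(-163))² + 1058802) + 362808) = 4788293 - (((23 + 163)² + 1058802) + 362808) = 4788293 - ((186² + 1058802) + 362808) = 4788293 - ((34596 + 1058802) + 362808) = 4788293 - (1093398 + 362808) = 4788293 - 1*1456206 = 4788293 - 1456206 = 3332087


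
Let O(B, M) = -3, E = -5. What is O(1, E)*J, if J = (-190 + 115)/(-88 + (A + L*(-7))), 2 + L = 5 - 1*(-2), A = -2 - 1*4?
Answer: -75/43 ≈ -1.7442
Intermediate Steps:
A = -6 (A = -2 - 4 = -6)
L = 5 (L = -2 + (5 - 1*(-2)) = -2 + (5 + 2) = -2 + 7 = 5)
J = 25/43 (J = (-190 + 115)/(-88 + (-6 + 5*(-7))) = -75/(-88 + (-6 - 35)) = -75/(-88 - 41) = -75/(-129) = -75*(-1/129) = 25/43 ≈ 0.58140)
O(1, E)*J = -3*25/43 = -75/43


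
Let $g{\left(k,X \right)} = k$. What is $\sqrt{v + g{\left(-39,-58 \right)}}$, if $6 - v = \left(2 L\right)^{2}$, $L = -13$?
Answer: $i \sqrt{709} \approx 26.627 i$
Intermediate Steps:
$v = -670$ ($v = 6 - \left(2 \left(-13\right)\right)^{2} = 6 - \left(-26\right)^{2} = 6 - 676 = -670$)
$\sqrt{v + g{\left(-39,-58 \right)}} = \sqrt{-670 - 39} = \sqrt{-709} = i \sqrt{709}$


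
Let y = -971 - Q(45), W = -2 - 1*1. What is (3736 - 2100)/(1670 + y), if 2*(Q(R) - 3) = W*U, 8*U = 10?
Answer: 13088/5583 ≈ 2.3443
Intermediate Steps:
U = 5/4 (U = (1/8)*10 = 5/4 ≈ 1.2500)
W = -3 (W = -2 - 1 = -3)
Q(R) = 9/8 (Q(R) = 3 + (-3*5/4)/2 = 3 + (1/2)*(-15/4) = 3 - 15/8 = 9/8)
y = -7777/8 (y = -971 - 1*9/8 = -971 - 9/8 = -7777/8 ≈ -972.13)
(3736 - 2100)/(1670 + y) = (3736 - 2100)/(1670 - 7777/8) = 1636/(5583/8) = 1636*(8/5583) = 13088/5583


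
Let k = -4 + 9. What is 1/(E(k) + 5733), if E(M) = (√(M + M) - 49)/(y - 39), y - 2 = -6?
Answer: 5301212/30397889307 + 43*√10/60795778614 ≈ 0.00017440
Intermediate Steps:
y = -4 (y = 2 - 6 = -4)
k = 5
E(M) = 49/43 - √2*√M/43 (E(M) = (√(M + M) - 49)/(-4 - 39) = (√(2*M) - 49)/(-43) = (√2*√M - 49)*(-1/43) = (-49 + √2*√M)*(-1/43) = 49/43 - √2*√M/43)
1/(E(k) + 5733) = 1/((49/43 - √2*√5/43) + 5733) = 1/((49/43 - √10/43) + 5733) = 1/(246568/43 - √10/43)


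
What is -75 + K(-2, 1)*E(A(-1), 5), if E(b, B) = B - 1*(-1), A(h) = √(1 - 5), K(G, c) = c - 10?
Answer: -129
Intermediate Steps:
K(G, c) = -10 + c
A(h) = 2*I (A(h) = √(-4) = 2*I)
E(b, B) = 1 + B (E(b, B) = B + 1 = 1 + B)
-75 + K(-2, 1)*E(A(-1), 5) = -75 + (-10 + 1)*(1 + 5) = -75 - 9*6 = -75 - 54 = -129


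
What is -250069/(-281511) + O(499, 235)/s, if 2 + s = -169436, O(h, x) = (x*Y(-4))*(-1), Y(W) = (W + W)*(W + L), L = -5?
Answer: 23567178671/23849330409 ≈ 0.98817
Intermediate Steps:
Y(W) = 2*W*(-5 + W) (Y(W) = (W + W)*(W - 5) = (2*W)*(-5 + W) = 2*W*(-5 + W))
O(h, x) = -72*x (O(h, x) = (x*(2*(-4)*(-5 - 4)))*(-1) = (x*(2*(-4)*(-9)))*(-1) = (x*72)*(-1) = (72*x)*(-1) = -72*x)
s = -169438 (s = -2 - 169436 = -169438)
-250069/(-281511) + O(499, 235)/s = -250069/(-281511) - 72*235/(-169438) = -250069*(-1/281511) - 16920*(-1/169438) = 250069/281511 + 8460/84719 = 23567178671/23849330409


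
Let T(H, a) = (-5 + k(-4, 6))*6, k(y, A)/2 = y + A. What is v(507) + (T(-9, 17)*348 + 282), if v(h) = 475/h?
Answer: -915167/507 ≈ -1805.1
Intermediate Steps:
k(y, A) = 2*A + 2*y (k(y, A) = 2*(y + A) = 2*(A + y) = 2*A + 2*y)
T(H, a) = -6 (T(H, a) = (-5 + (2*6 + 2*(-4)))*6 = (-5 + (12 - 8))*6 = (-5 + 4)*6 = -1*6 = -6)
v(507) + (T(-9, 17)*348 + 282) = 475/507 + (-6*348 + 282) = 475*(1/507) + (-2088 + 282) = 475/507 - 1806 = -915167/507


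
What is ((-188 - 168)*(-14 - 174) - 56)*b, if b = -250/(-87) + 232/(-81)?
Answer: 1471184/2349 ≈ 626.30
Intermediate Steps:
b = 22/2349 (b = -250*(-1/87) + 232*(-1/81) = 250/87 - 232/81 = 22/2349 ≈ 0.0093657)
((-188 - 168)*(-14 - 174) - 56)*b = ((-188 - 168)*(-14 - 174) - 56)*(22/2349) = (-356*(-188) - 56)*(22/2349) = (66928 - 56)*(22/2349) = 66872*(22/2349) = 1471184/2349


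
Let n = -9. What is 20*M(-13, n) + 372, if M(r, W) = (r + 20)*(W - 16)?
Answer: -3128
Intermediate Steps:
M(r, W) = (-16 + W)*(20 + r) (M(r, W) = (20 + r)*(-16 + W) = (-16 + W)*(20 + r))
20*M(-13, n) + 372 = 20*(-320 - 16*(-13) + 20*(-9) - 9*(-13)) + 372 = 20*(-320 + 208 - 180 + 117) + 372 = 20*(-175) + 372 = -3500 + 372 = -3128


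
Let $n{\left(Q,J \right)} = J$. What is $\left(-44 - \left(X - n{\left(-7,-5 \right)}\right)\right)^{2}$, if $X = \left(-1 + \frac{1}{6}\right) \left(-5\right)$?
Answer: $\frac{101761}{36} \approx 2826.7$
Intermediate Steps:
$X = \frac{25}{6}$ ($X = \left(-1 + \frac{1}{6}\right) \left(-5\right) = \left(- \frac{5}{6}\right) \left(-5\right) = \frac{25}{6} \approx 4.1667$)
$\left(-44 - \left(X - n{\left(-7,-5 \right)}\right)\right)^{2} = \left(-44 - \frac{55}{6}\right)^{2} = \left(- \frac{319}{6}\right)^{2} = \frac{101761}{36}$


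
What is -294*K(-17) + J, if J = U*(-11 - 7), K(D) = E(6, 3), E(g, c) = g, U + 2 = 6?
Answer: -1836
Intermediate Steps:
U = 4 (U = -2 + 6 = 4)
K(D) = 6
J = -72 (J = 4*(-11 - 7) = 4*(-18) = -72)
-294*K(-17) + J = -294*6 - 72 = -1764 - 72 = -1836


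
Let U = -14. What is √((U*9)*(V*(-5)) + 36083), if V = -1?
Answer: 11*√293 ≈ 188.29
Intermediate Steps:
√((U*9)*(V*(-5)) + 36083) = √((-14*9)*(-1*(-5)) + 36083) = √(-126*5 + 36083) = √(-630 + 36083) = √35453 = 11*√293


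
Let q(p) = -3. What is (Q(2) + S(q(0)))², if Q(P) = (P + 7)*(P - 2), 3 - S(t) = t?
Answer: 36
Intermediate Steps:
S(t) = 3 - t
Q(P) = (-2 + P)*(7 + P) (Q(P) = (7 + P)*(-2 + P) = (-2 + P)*(7 + P))
(Q(2) + S(q(0)))² = ((-14 + 2² + 5*2) + (3 - 1*(-3)))² = ((-14 + 4 + 10) + (3 + 3))² = (0 + 6)² = 6² = 36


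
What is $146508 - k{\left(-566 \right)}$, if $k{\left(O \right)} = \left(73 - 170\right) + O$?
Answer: $147171$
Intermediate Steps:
$k{\left(O \right)} = -97 + O$ ($k{\left(O \right)} = \left(73 - 170\right) + O = -97 + O$)
$146508 - k{\left(-566 \right)} = 146508 - \left(-97 - 566\right) = 146508 - -663 = 146508 + 663 = 147171$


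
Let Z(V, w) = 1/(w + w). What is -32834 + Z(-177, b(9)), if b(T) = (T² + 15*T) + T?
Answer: -14775299/450 ≈ -32834.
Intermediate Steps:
b(T) = T² + 16*T
Z(V, w) = 1/(2*w)
-32834 + Z(-177, b(9)) = -32834 + 1/(2*((9*(16 + 9)))) = -32834 + 1/(2*((9*25))) = -32834 + (½)/225 = -32834 + (½)*(1/225) = -32834 + 1/450 = -14775299/450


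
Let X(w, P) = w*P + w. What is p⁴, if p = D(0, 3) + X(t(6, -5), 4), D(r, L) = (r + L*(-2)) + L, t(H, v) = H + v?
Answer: 16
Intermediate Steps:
D(r, L) = r - L (D(r, L) = (r - 2*L) + L = r - L)
X(w, P) = w + P*w (X(w, P) = P*w + w = w + P*w)
p = 2 (p = (0 - 1*3) + (6 - 5)*(1 + 4) = (0 - 3) + 1*5 = -3 + 5 = 2)
p⁴ = 2⁴ = 16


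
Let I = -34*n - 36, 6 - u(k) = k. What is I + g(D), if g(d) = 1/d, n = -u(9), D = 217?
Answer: -29945/217 ≈ -138.00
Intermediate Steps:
u(k) = 6 - k
n = 3 (n = -(6 - 1*9) = -(6 - 9) = -1*(-3) = 3)
I = -138 (I = -34*3 - 36 = -102 - 36 = -138)
I + g(D) = -138 + 1/217 = -29945/217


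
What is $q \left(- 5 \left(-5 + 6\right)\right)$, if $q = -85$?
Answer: $425$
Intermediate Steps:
$q \left(- 5 \left(-5 + 6\right)\right) = - 85 \left(- 5 \left(-5 + 6\right)\right) = - 85 \left(\left(-5\right) 1\right) = \left(-85\right) \left(-5\right) = 425$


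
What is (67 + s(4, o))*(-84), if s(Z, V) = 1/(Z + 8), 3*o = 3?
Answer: -5635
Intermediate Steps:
o = 1 (o = (1/3)*3 = 1)
s(Z, V) = 1/(8 + Z)
(67 + s(4, o))*(-84) = (67 + 1/(8 + 4))*(-84) = (67 + 1/12)*(-84) = (805/12)*(-84) = -5635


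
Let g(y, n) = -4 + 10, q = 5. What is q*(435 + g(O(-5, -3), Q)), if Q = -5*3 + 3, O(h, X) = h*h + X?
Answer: 2205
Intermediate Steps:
O(h, X) = X + h**2 (O(h, X) = h**2 + X = X + h**2)
Q = -12 (Q = -15 + 3 = -12)
g(y, n) = 6
q*(435 + g(O(-5, -3), Q)) = 5*(435 + 6) = 5*441 = 2205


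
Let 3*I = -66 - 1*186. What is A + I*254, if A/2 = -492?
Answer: -22320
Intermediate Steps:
A = -984 (A = 2*(-492) = -984)
I = -84 (I = (-66 - 1*186)/3 = (-66 - 186)/3 = (1/3)*(-252) = -84)
A + I*254 = -984 - 84*254 = -984 - 21336 = -22320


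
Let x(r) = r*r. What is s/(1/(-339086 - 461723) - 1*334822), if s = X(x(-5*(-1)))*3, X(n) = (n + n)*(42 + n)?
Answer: -8048130450/268128470999 ≈ -0.030016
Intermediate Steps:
x(r) = r²
X(n) = 2*n*(42 + n) (X(n) = (2*n)*(42 + n) = 2*n*(42 + n))
s = 10050 (s = (2*(-5*(-1))²*(42 + (-5*(-1))²))*3 = (2*5²*(42 + 5²))*3 = (2*25*(42 + 25))*3 = (2*25*67)*3 = 3350*3 = 10050)
s/(1/(-339086 - 461723) - 1*334822) = 10050/(1/(-339086 - 461723) - 1*334822) = 10050/(1/(-800809) - 334822) = 10050/(-1/800809 - 334822) = 10050/(-268128470999/800809) = 10050*(-800809/268128470999) = -8048130450/268128470999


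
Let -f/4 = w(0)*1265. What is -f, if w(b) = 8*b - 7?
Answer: -35420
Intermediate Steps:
w(b) = -7 + 8*b
f = 35420 (f = -4*(-7 + 8*0)*1265 = -4*(-7 + 0)*1265 = -(-28)*1265 = -4*(-8855) = 35420)
-f = -1*35420 = -35420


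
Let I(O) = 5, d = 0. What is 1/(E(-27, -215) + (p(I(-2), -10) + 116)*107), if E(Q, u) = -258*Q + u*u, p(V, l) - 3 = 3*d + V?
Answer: 1/66459 ≈ 1.5047e-5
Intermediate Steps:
p(V, l) = 3 + V (p(V, l) = 3 + (3*0 + V) = 3 + (0 + V) = 3 + V)
E(Q, u) = u**2 - 258*Q (E(Q, u) = -258*Q + u**2 = u**2 - 258*Q)
1/(E(-27, -215) + (p(I(-2), -10) + 116)*107) = 1/(((-215)**2 - 258*(-27)) + ((3 + 5) + 116)*107) = 1/((46225 + 6966) + (8 + 116)*107) = 1/(53191 + 124*107) = 1/(53191 + 13268) = 1/66459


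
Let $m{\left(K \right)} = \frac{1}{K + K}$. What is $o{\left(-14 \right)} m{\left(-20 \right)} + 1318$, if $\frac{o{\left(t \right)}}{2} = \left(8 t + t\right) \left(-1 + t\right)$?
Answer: $\frac{2447}{2} \approx 1223.5$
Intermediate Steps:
$o{\left(t \right)} = 18 t \left(-1 + t\right)$ ($o{\left(t \right)} = 2 \left(8 t + t\right) \left(-1 + t\right) = 2 \cdot 9 t \left(-1 + t\right) = 18 t \left(-1 + t\right)$)
$m{\left(K \right)} = \frac{1}{2 K}$
$o{\left(-14 \right)} m{\left(-20 \right)} + 1318 = 18 \left(-14\right) \left(-1 - 14\right) \frac{1}{2 \left(-20\right)} + 1318 = 18 \left(-14\right) \left(-15\right) \frac{1}{2} \left(- \frac{1}{20}\right) + 1318 = 3780 \left(- \frac{1}{40}\right) + 1318 = - \frac{189}{2} + 1318 = \frac{2447}{2}$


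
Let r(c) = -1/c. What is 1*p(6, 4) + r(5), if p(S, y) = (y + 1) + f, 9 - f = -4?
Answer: 89/5 ≈ 17.800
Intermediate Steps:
f = 13 (f = 9 - 1*(-4) = 9 + 4 = 13)
p(S, y) = 14 + y (p(S, y) = (y + 1) + 13 = (1 + y) + 13 = 14 + y)
1*p(6, 4) + r(5) = 1*(14 + 4) - 1/5 = 1*18 - 1*⅕ = 18 - ⅕ = 89/5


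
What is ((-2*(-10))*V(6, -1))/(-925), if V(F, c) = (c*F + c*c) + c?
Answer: 24/185 ≈ 0.12973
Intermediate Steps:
V(F, c) = c + c**2 + F*c (V(F, c) = (F*c + c**2) + c = (c**2 + F*c) + c = c + c**2 + F*c)
((-2*(-10))*V(6, -1))/(-925) = ((-2*(-10))*(-(1 + 6 - 1)))/(-925) = (20*(-1*6))*(-1/925) = (20*(-6))*(-1/925) = -120*(-1/925) = 24/185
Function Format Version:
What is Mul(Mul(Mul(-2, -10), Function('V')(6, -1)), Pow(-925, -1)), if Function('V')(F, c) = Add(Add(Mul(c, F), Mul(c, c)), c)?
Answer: Rational(24, 185) ≈ 0.12973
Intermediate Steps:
Function('V')(F, c) = Add(c, Pow(c, 2), Mul(F, c)) (Function('V')(F, c) = Add(Add(Mul(F, c), Pow(c, 2)), c) = Add(Add(Pow(c, 2), Mul(F, c)), c) = Add(c, Pow(c, 2), Mul(F, c)))
Mul(Mul(Mul(-2, -10), Function('V')(6, -1)), Pow(-925, -1)) = Mul(Mul(Mul(-2, -10), Mul(-1, Add(1, 6, -1))), Pow(-925, -1)) = Mul(Mul(20, Mul(-1, 6)), Rational(-1, 925)) = Mul(Mul(20, -6), Rational(-1, 925)) = Mul(-120, Rational(-1, 925)) = Rational(24, 185)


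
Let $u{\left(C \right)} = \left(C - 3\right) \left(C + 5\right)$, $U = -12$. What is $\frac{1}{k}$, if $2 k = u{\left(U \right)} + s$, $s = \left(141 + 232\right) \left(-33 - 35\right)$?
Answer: $- \frac{2}{25259} \approx -7.918 \cdot 10^{-5}$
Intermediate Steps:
$u{\left(C \right)} = \left(-3 + C\right) \left(5 + C\right)$
$s = -25364$ ($s = 373 \left(-68\right) = -25364$)
$k = - \frac{25259}{2}$ ($k = \frac{\left(-15 + \left(-12\right)^{2} + 2 \left(-12\right)\right) - 25364}{2} = \frac{\left(-15 + 144 - 24\right) - 25364}{2} = \frac{105 - 25364}{2} = \frac{1}{2} \left(-25259\right) = - \frac{25259}{2} \approx -12630.0$)
$\frac{1}{k} = \frac{1}{- \frac{25259}{2}} = - \frac{2}{25259}$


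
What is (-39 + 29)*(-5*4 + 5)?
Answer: 150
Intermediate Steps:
(-39 + 29)*(-5*4 + 5) = -10*(-20 + 5) = -10*(-15) = 150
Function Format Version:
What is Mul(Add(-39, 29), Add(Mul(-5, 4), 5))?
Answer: 150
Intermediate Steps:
Mul(Add(-39, 29), Add(Mul(-5, 4), 5)) = Mul(-10, Add(-20, 5)) = Mul(-10, -15) = 150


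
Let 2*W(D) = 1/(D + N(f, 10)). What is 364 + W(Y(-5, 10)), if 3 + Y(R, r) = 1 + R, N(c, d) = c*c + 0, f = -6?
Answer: 21113/58 ≈ 364.02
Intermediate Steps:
N(c, d) = c**2 (N(c, d) = c**2 + 0 = c**2)
Y(R, r) = -2 + R (Y(R, r) = -3 + (1 + R) = -2 + R)
W(D) = 1/(2*(36 + D)) (W(D) = 1/(2*(D + (-6)**2)) = 1/(2*(D + 36)) = 1/(2*(36 + D)))
364 + W(Y(-5, 10)) = 364 + 1/(2*(36 + (-2 - 5))) = 364 + 1/(2*(36 - 7)) = 364 + (1/2)/29 = 364 + (1/2)*(1/29) = 364 + 1/58 = 21113/58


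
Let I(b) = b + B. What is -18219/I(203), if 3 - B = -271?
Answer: -6073/159 ≈ -38.195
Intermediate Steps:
B = 274 (B = 3 - 1*(-271) = 3 + 271 = 274)
I(b) = 274 + b (I(b) = b + 274 = 274 + b)
-18219/I(203) = -18219/(274 + 203) = -18219/477 = -18219*1/477 = -6073/159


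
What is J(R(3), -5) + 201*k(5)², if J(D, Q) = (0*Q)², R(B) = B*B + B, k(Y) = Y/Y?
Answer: 201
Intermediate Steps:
k(Y) = 1
R(B) = B + B² (R(B) = B² + B = B + B²)
J(D, Q) = 0 (J(D, Q) = 0² = 0)
J(R(3), -5) + 201*k(5)² = 0 + 201*1² = 0 + 201*1 = 0 + 201 = 201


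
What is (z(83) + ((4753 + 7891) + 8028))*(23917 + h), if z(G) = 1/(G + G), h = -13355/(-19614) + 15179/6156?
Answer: 550613461900900019/1113526008 ≈ 4.9448e+8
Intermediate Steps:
h = 63322381/20123964 (h = -13355*(-1/19614) + 15179*(1/6156) = 13355/19614 + 15179/6156 = 63322381/20123964 ≈ 3.1466)
z(G) = 1/(2*G)
(z(83) + ((4753 + 7891) + 8028))*(23917 + h) = ((1/2)/83 + ((4753 + 7891) + 8028))*(23917 + 63322381/20123964) = ((1/2)*(1/83) + (12644 + 8028))*(481368169369/20123964) = (1/166 + 20672)*(481368169369/20123964) = (3431553/166)*(481368169369/20123964) = 550613461900900019/1113526008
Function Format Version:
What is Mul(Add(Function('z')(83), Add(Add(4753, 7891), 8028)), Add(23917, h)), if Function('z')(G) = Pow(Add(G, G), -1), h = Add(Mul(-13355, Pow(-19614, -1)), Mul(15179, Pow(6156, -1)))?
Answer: Rational(550613461900900019, 1113526008) ≈ 4.9448e+8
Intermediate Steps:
h = Rational(63322381, 20123964) (h = Add(Mul(-13355, Rational(-1, 19614)), Mul(15179, Rational(1, 6156))) = Add(Rational(13355, 19614), Rational(15179, 6156)) = Rational(63322381, 20123964) ≈ 3.1466)
Function('z')(G) = Mul(Rational(1, 2), Pow(G, -1)) (Function('z')(G) = Pow(Mul(2, G), -1) = Mul(Rational(1, 2), Pow(G, -1)))
Mul(Add(Function('z')(83), Add(Add(4753, 7891), 8028)), Add(23917, h)) = Mul(Add(Mul(Rational(1, 2), Pow(83, -1)), Add(Add(4753, 7891), 8028)), Add(23917, Rational(63322381, 20123964))) = Mul(Add(Mul(Rational(1, 2), Rational(1, 83)), Add(12644, 8028)), Rational(481368169369, 20123964)) = Mul(Add(Rational(1, 166), 20672), Rational(481368169369, 20123964)) = Mul(Rational(3431553, 166), Rational(481368169369, 20123964)) = Rational(550613461900900019, 1113526008)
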